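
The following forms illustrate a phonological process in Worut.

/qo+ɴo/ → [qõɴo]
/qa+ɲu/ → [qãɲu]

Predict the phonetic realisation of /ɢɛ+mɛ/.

The data show regressive nasality assimilation (vowel nasalisation): /o/ → [õ] before /ɴ/; /a/ → [ã] before /ɲ/ — a vowel is nasalised by an immediately following nasal consonant.
The vowel /ɛ/ is adjacent to the following nasal /m/, so it acquires [+nasal] and surfaces as [ɛ̃].

[ɢɛ̃mɛ]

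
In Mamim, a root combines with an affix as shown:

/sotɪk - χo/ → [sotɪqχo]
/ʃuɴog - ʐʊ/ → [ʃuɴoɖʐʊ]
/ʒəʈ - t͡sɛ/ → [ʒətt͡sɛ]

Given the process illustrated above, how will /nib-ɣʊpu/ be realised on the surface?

[nigɣʊpu]

The data show regressive place assimilation: /k/ → [q] before /χ/; /g/ → [ɖ] before /ʐ/; /ʈ/ → [t] before /t͡s/. In each pair only place changes, matching the following consonant, while manner and voice stay constant.
The rule targets /b/ (voiced bilabial stop), which sits before the trigger /ɣ/ (velar).
The voiced velar stop is [g], so /b/ → [g].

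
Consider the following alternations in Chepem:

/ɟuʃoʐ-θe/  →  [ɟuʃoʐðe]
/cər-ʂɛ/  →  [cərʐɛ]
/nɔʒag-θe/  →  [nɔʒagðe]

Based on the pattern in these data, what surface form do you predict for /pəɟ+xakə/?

The data show progressive voicing assimilation: /θ/ → [ð] after /ʐ/; /ʂ/ → [ʐ] after /r/; /θ/ → [ð] after /g/. In each pair only voicing changes, matching the preceding consonant, while place and manner stay constant.
/x/ is a voiceless velar fricative. The preceding trigger /ɟ/ is voiced, so /x/ must become voiced as well.
Changing only its voicing to voiced gives [ɣ] — the voiced velar fricative.

[pəɟɣakə]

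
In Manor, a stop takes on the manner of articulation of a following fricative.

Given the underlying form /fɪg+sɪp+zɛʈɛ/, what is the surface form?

/g/ is a voiced velar stop. The following trigger /s/ is a fricative, so /g/ must become a fricative as well.
A voiced velar fricative is [ɣ], so the surface segment is [ɣ].
At the second juncture, /p/ likewise becomes [ɸ] adjacent to /z/.

[fɪɣsɪɸzɛʈɛ]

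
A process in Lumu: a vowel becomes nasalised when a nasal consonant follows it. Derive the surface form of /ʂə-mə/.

[ʂə̃mə]

/ə/ sits next to the nasal /m/ and is therefore nasalised to [ə̃].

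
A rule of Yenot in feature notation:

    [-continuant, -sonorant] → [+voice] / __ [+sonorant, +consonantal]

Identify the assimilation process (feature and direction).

regressive voicing assimilation

The target ([-continuant, -sonorant], stops) acquires [+voice] next to a sonorant consonant ([+sonorant, +consonantal]) — it takes on the voicing of its neighbour, so the feature that spreads is voicing.
The conditioning segment sits to the right of the focus bar, meaning the trigger follows the segment that changes — regressive assimilation.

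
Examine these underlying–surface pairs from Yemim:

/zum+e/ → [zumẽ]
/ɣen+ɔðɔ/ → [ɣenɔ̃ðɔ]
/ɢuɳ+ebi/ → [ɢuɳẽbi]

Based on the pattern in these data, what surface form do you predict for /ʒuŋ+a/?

The data show progressive nasality assimilation (vowel nasalisation): /e/ → [ẽ] after /m/; /ɔ/ → [ɔ̃] after /n/; /e/ → [ẽ] after /ɳ/ — a vowel is nasalised by an immediately preceding nasal consonant.
The vowel /a/ is adjacent to the preceding nasal /ŋ/, so it acquires [+nasal] and surfaces as [ã].

[ʒuŋã]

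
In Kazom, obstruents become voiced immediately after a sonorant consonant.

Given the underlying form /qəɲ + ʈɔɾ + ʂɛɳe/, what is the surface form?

/ʈ/ is a voiceless retroflex stop. The preceding trigger /ɲ/ is voiced, so /ʈ/ must become voiced as well.
A voiced retroflex stop is [ɖ], so the surface segment is [ɖ].
The same rule applies at the second boundary: /ʂ/ → [ʐ] next to /ɾ/.

[qəɲɖɔɾʐɛɳe]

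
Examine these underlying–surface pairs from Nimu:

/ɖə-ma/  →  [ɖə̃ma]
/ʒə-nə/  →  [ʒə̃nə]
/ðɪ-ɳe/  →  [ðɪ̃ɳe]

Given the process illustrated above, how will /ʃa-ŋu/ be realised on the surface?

The data show regressive nasality assimilation (vowel nasalisation): /ə/ → [ə̃] before /m/; /ə/ → [ə̃] before /n/; /ɪ/ → [ɪ̃] before /ɳ/ — a vowel is nasalised by an immediately following nasal consonant.
/a/ sits next to the nasal /ŋ/ and is therefore nasalised to [ã].

[ʃãŋu]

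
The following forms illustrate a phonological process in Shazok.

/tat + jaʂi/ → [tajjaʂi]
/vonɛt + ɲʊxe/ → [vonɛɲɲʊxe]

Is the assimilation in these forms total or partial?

total assimilation

Underlying /t/ is realised as [j] next to /j/; /j/ itself does not change.
The output [j] is identical to the trigger /j/ — every feature (place, manner, voicing) has been copied — so this is total assimilation.
The other form behaves the same way: /t/ → [ɲ] before /ɲ/ — in each case the output is a copy of the following consonant.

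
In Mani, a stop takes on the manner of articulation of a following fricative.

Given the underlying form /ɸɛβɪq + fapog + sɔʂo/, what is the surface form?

The rule targets /q/ (voiceless uvular stop), which sits before the trigger /f/ (fricative).
The voiceless uvular fricative is [χ], so /q/ → [χ].
The same rule applies at the second boundary: /g/ → [ɣ] next to /s/.

[ɸɛβɪχfapoɣsɔʂo]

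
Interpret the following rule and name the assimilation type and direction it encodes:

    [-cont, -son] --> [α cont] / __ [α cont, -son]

regressive manner assimilation

The rule copies [cont] (continuancy) from the environment onto the target stops; since [±cont] encodes the stop/fricative manner contrast, the assimilating dimension is manner.
Since the environment is written after the underscore, the trigger follows the target; the direction is regressive.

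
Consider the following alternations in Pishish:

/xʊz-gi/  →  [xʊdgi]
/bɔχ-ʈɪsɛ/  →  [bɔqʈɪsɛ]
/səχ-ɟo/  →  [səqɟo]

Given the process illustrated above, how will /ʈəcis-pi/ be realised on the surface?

The data show regressive manner assimilation: /z/ → [d] before /g/; /χ/ → [q] before /ʈ/; /χ/ → [q] before /ɟ/. In each pair only manner changes, matching the following consonant, while place and voice stay constant.
The rule targets /s/ (voiceless alveolar fricative), which sits before the trigger /p/ (stop).
The voiceless alveolar stop is [t], so /s/ → [t].

[ʈəcitpi]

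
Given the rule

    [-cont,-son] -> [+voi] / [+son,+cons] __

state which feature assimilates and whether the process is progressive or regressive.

progressive voicing assimilation

The structural change is [+voi], and the conditioning segment [+son,+cons] (a sonorant consonant) is itself voiced, so the target comes to share the voicing of its neighbour — voicing assimilation.
The conditioning segment sits to the left of the focus bar, meaning the trigger precedes the segment that changes — progressive assimilation.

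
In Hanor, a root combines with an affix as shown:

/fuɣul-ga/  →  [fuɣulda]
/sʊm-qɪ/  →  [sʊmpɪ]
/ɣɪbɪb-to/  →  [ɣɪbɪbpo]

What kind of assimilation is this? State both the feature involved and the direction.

Comparing underlying and surface forms, /g/ → [d] is the alternation; the neighbouring /l/ is constant.
/g/ is velar while /l/ is alveolar; the output [d] is alveolar, matching the trigger — so the feature that spreads is place.
Manner and voice are unchanged, so the assimilation is partial, not total.
The same holds elsewhere in the data: /q/ → [p] after /m/ (uvular → bilabial, matching bilabial); /t/ → [p] after /b/ (alveolar → bilabial, matching bilabial) — only place changes, and always toward the preceding segment.
Since the segment that changes follows the conditioning segment, the assimilation is progressive.

progressive place assimilation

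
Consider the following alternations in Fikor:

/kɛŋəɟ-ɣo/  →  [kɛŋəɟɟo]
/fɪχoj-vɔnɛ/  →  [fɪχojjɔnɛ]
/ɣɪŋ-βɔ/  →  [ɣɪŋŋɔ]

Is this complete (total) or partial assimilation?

total assimilation

The segment that alternates is /ɣ/, which surfaces as [ɟ] when adjacent to /ɟ/.
The output [ɟ] is identical to the trigger /ɟ/ — every feature (place, manner, voicing) has been copied — so this is total assimilation.
The other forms behave the same way: /v/ → [j] after /j/; /β/ → [ŋ] after /ŋ/ — in each case the output is a copy of the preceding consonant.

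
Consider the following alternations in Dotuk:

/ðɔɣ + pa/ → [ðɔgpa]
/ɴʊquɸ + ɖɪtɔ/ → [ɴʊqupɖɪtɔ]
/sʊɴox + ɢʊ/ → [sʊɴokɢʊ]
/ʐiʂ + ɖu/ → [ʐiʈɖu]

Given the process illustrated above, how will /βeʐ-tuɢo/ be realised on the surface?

The data show regressive manner assimilation: /ɣ/ → [g] before /p/; /ɸ/ → [p] before /ɖ/; /x/ → [k] before /ɢ/; /ʂ/ → [ʈ] before /ɖ/. In each pair only manner changes, matching the following consonant, while place and voice stay constant.
/ʐ/ is a voiced retroflex fricative. The following trigger /t/ is a stop, so /ʐ/ must become a stop as well.
Changing only its manner to stop gives [ɖ] — the voiced retroflex stop.

[βeɖtuɢo]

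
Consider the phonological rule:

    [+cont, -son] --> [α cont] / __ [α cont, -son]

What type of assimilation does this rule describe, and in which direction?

regressive manner assimilation

The shared variable α links the value of [cont] on the target to that of the neighbouring obstruent. [cont] distinguishes stops from fricatives — a manner-of-articulation feature — so this is manner assimilation.
Since the environment is written after the underscore, the trigger follows the target; the direction is regressive.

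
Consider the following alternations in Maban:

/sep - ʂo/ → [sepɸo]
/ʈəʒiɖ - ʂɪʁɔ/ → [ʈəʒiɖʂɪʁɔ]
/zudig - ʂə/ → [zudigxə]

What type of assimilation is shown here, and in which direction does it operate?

Underlying /ʂ/ is realised as [ɸ] next to /p/; /p/ itself does not change.
The change retroflex → bilabial matches the place of the preceding /p/, identifying this as place assimilation.
Manner and voice are unchanged, so the assimilation is partial, not total.
The other alternating form patterns the same way: /ʂ/ → [x] after /g/ (retroflex → velar, matching velar) — only place changes, and always toward the preceding segment.
No alternation appears in [ʈəʒiɖʂɪʁɔ]: there the adjacent consonants already agree in place (/ʂ/ and /ɖ/ are both retroflex), so this form is consistent with the same rule.
The trigger is the preceding segment, so the direction is progressive (perseverative).

progressive place assimilation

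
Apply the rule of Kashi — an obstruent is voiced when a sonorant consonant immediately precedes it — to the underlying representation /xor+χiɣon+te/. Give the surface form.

[xorʁiɣonde]

The rule targets /χ/ (voiceless uvular fricative), which sits after the trigger /r/ (voiced).
A voiced uvular fricative is [ʁ], so the surface segment is [ʁ].
At the second juncture, /t/ likewise becomes [d] adjacent to /n/.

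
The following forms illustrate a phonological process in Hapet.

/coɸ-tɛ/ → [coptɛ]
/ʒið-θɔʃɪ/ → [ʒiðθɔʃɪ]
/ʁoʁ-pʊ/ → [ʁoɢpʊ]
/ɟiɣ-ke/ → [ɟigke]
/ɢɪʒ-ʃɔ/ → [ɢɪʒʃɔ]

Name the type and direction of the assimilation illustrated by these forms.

Comparing underlying and surface forms, /ɸ/ → [p] is the alternation; the neighbouring /t/ is constant.
The change fricative → stop matches the manner of the following /t/, identifying this as manner assimilation.
Place and voice are unchanged, so the assimilation is partial, not total.
The same holds elsewhere in the data: /ʁ/ → [ɢ] before /p/ (fricative → stop, matching a stop); /ɣ/ → [g] before /k/ (fricative → stop, matching a stop) — only manner changes, and always toward the following segment.
Nothing changes in [ʒiðθɔʃɪ], [ɢɪʒʃɔ]: there the adjacent consonants already agree in manner (/ð/ and /θ/ are both fricatives; /ʒ/ and /ʃ/ are both fricatives), so these forms are consistent with the same rule.
Since the segment that changes precedes the conditioning segment, the assimilation is regressive.

regressive manner assimilation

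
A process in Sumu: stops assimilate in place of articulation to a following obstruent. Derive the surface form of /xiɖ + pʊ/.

[xibpʊ]

The rule targets /ɖ/ (voiced retroflex stop), which sits before the trigger /p/ (bilabial).
Changing only its place to bilabial gives [b] — the voiced bilabial stop.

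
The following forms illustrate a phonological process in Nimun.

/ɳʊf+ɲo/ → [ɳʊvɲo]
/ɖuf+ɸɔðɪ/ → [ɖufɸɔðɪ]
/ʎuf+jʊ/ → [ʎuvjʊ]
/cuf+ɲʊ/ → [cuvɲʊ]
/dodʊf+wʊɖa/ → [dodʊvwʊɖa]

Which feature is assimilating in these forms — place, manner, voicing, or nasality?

Comparing underlying and surface forms, /f/ → [v] is the alternation; the neighbouring /ɲ/ is constant.
The change voiceless → voiced matches the voicing of the following /ɲ/, identifying this as voicing assimilation.
Checking the remaining alternations: /f/ → [v] before /j/ (voiceless → voiced, matching voiced); /f/ → [v] before /w/ (voiceless → voiced, matching voiced) — only voicing changes, and always toward the following segment.
Nothing changes in [ɖufɸɔðɪ]: there the adjacent consonants already agree in voicing (/f/ and /ɸ/ are both voiceless), so this form is consistent with the same rule.

voicing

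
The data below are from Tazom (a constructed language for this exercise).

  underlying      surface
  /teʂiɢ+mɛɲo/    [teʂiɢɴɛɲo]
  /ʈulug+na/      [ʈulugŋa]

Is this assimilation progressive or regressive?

progressive

Underlying /m/ is realised as [ɴ] next to /ɢ/; /ɢ/ itself does not change.
The change bilabial → uvular matches the place of the preceding /ɢ/, identifying this as place assimilation.
Checking the remaining alternation: /n/ → [ŋ] after /g/ (alveolar → velar, matching velar) — only place changes, and always toward the preceding segment.
The trigger is the preceding segment, so the direction is progressive (perseverative).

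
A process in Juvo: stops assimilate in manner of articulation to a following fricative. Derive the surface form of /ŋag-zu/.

[ŋaɣzu]

The rule targets /g/ (voiced velar stop), which sits before the trigger /z/ (fricative).
The voiced velar fricative is [ɣ], so /g/ → [ɣ].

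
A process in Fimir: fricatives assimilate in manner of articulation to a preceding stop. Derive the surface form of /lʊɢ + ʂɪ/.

The rule targets /ʂ/ (voiceless retroflex fricative), which sits after the trigger /ɢ/ (stop).
The voiceless retroflex stop is [ʈ], so /ʂ/ → [ʈ].

[lʊɢʈɪ]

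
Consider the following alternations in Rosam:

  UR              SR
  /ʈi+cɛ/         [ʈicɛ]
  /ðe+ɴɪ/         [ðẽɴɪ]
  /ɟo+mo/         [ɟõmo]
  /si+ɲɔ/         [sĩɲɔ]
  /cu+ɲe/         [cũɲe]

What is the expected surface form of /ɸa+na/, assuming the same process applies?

[ɸãna]

The data show regressive nasality assimilation (vowel nasalisation): /e/ → [ẽ] before /ɴ/; /o/ → [õ] before /m/; /i/ → [ĩ] before /ɲ/; /u/ → [ũ] before /ɲ/ — a vowel is nasalised by an immediately following nasal consonant.
No change occurs in [ʈicɛ] because the vowel at the boundary is adjacent to an oral consonant, not a nasal (/i/ next to /c/).
The vowel /a/ is adjacent to the following nasal /n/, so it acquires [+nasal] and surfaces as [ã].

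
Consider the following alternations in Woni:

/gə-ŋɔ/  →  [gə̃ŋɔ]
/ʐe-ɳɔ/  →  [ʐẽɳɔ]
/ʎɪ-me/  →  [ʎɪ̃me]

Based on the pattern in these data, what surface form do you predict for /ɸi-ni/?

[ɸĩni]

The data show regressive nasality assimilation (vowel nasalisation): /ə/ → [ə̃] before /ŋ/; /e/ → [ẽ] before /ɳ/; /ɪ/ → [ɪ̃] before /m/ — a vowel is nasalised by an immediately following nasal consonant.
/i/ sits next to the nasal /n/ and is therefore nasalised to [ĩ].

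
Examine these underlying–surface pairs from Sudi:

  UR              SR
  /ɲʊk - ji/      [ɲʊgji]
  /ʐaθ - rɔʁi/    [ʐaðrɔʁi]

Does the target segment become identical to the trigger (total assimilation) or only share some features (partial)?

Comparing underlying and surface forms, /k/ → [g] is the alternation; the neighbouring /j/ is constant.
/k/ is voiceless while /j/ is voiced; the output [g] is voiced, matching the trigger — so the feature that spreads is voicing.
Place and manner are unchanged, so the assimilation is partial, not total.
The same holds elsewhere in the data: /θ/ → [ð] before /r/ (voiceless → voiced, matching voiced) — only voicing changes, and always toward the following segment.

partial assimilation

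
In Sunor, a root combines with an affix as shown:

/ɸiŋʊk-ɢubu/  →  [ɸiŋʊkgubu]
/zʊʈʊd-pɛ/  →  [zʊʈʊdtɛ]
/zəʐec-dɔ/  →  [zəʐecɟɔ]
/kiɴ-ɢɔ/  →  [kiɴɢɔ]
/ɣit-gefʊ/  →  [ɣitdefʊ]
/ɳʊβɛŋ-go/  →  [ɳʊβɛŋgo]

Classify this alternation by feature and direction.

progressive place assimilation

The segment that alternates is /ɢ/, which surfaces as [g] when adjacent to /k/.
The change uvular → velar matches the place of the preceding /k/, identifying this as place assimilation.
Manner and voice are unchanged, so the assimilation is partial, not total.
The other alternating forms pattern the same way: /p/ → [t] after /d/ (bilabial → alveolar, matching alveolar); /d/ → [ɟ] after /c/ (alveolar → palatal, matching palatal); /g/ → [d] after /t/ (velar → alveolar, matching alveolar) — only place changes, and always toward the preceding segment.
Nothing changes in [kiɴɢɔ], [ɳʊβɛŋgo]: there the adjacent consonants already agree in place (/ɢ/ and /ɴ/ are both uvular; /g/ and /ŋ/ are both velar), so these forms are consistent with the same rule.
Since the segment that changes follows the conditioning segment, the assimilation is progressive.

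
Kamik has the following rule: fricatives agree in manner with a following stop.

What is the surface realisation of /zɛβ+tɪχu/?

[zɛbtɪχu]

/β/ is a voiced bilabial fricative. The following trigger /t/ is a stop, so /β/ must become a stop as well.
Changing only its manner to stop gives [b] — the voiced bilabial stop.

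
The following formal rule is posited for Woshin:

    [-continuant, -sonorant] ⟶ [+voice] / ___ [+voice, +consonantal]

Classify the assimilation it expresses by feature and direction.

The structural change is [+voice], and the conditioning segment [+voice, +consonantal] (a voiced consonant) is itself voiced, so the target comes to share the voicing of its neighbour — voicing assimilation.
The conditioning segment sits to the right of the focus bar, meaning the trigger follows the segment that changes — regressive assimilation.

regressive voicing assimilation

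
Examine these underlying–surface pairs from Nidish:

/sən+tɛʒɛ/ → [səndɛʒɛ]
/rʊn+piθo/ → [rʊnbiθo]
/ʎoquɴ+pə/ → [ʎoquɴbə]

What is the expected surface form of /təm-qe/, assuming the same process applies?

The data show progressive voicing assimilation: /t/ → [d] after /n/; /p/ → [b] after /n/; /p/ → [b] after /ɴ/. In each pair only voicing changes, matching the preceding consonant, while place and manner stay constant.
/q/ is a voiceless uvular stop. The preceding trigger /m/ is voiced, so /q/ must become voiced as well.
The voiced uvular stop is [ɢ], so /q/ → [ɢ].

[təmɢe]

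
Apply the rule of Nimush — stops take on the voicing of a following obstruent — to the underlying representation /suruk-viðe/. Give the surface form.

[surugviðe]

/k/ is a voiceless velar stop. The following trigger /v/ is voiced, so /k/ must become voiced as well.
The voiced velar stop is [g], so /k/ → [g].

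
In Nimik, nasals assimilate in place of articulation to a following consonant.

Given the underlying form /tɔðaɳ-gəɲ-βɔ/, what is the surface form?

/ɳ/ is a voiced retroflex nasal. The following trigger /g/ is velar, so /ɳ/ must become velar as well.
A voiced velar nasal is [ŋ], so the surface segment is [ŋ].
At the second juncture, /ɲ/ likewise becomes [m] adjacent to /β/.

[tɔðaŋgəmβɔ]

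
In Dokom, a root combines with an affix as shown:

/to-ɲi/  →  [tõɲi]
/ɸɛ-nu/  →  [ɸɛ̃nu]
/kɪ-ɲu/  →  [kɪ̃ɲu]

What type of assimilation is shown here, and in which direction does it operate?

regressive nasality assimilation (vowel nasalisation)

The vowel /o/ surfaces as nasalised [õ] next to the following nasal /ɲ/ — it has acquired the [+nasal] feature of its neighbour.
The other forms show the same pattern: /ɛ/ → [ɛ̃] before /n/; /ɪ/ → [ɪ̃] before /ɲ/ — each time a vowel is nasalised next to a following nasal.
Because the conditioning nasal is to the right of the vowel that changes, the process is regressive (anticipatory).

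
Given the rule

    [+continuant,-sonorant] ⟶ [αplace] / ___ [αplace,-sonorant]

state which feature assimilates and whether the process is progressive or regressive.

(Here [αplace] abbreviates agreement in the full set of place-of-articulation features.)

regressive place assimilation

The shared variable α links the value of the place features (abbreviated [place]) on the target to the same value on the neighbouring segment, so place is the feature that assimilates.
The conditioning segment sits to the right of the focus bar, meaning the trigger follows the segment that changes — regressive assimilation.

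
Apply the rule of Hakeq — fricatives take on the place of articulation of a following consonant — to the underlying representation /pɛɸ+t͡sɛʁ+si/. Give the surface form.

The rule targets /ɸ/ (voiceless bilabial fricative), which sits before the trigger /t͡s/ (alveolar).
Changing only its place to alveolar gives [s] — the voiceless alveolar fricative.
The same rule applies at the second boundary: /ʁ/ → [z] next to /s/.

[pɛst͡sɛzsi]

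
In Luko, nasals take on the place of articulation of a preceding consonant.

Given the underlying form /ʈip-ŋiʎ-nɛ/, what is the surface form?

The rule targets /ŋ/ (voiced velar nasal), which sits after the trigger /p/ (bilabial).
The voiced bilabial nasal is [m], so /ŋ/ → [m].
The same rule applies at the second boundary: /n/ → [ɲ] next to /ʎ/.

[ʈipmiʎɲɛ]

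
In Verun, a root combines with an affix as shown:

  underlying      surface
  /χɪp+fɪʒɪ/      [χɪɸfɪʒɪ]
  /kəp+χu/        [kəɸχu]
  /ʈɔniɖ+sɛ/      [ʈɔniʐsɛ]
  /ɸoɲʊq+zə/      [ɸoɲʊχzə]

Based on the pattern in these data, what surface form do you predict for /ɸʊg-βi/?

[ɸʊɣβi]

The data show regressive manner assimilation: /p/ → [ɸ] before /f/; /p/ → [ɸ] before /χ/; /ɖ/ → [ʐ] before /s/; /q/ → [χ] before /z/. In each pair only manner changes, matching the following consonant, while place and voice stay constant.
The rule targets /g/ (voiced velar stop), which sits before the trigger /β/ (fricative).
A voiced velar fricative is [ɣ], so the surface segment is [ɣ].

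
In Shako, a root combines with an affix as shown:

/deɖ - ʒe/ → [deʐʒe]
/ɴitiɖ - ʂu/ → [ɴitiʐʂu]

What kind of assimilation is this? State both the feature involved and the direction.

The segment that alternates is /ɖ/, which surfaces as [ʐ] when adjacent to /ʒ/.
The change stop → fricative matches the manner of the following /ʒ/, identifying this as manner assimilation.
Place and voice are unchanged, so the assimilation is partial, not total.
The other alternating form patterns the same way: /ɖ/ → [ʐ] before /ʂ/ (stop → fricative, matching a fricative) — only manner changes, and always toward the following segment.
The trigger is the following segment, so the direction is regressive (anticipatory).

regressive manner assimilation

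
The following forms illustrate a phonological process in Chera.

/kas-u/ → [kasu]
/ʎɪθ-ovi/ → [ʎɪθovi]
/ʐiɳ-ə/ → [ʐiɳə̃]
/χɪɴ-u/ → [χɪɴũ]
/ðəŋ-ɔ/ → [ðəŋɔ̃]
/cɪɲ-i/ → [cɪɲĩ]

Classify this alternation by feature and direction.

progressive nasality assimilation (vowel nasalisation)

The vowel /ə/ surfaces as nasalised [ə̃] next to the preceding nasal /ɳ/ — it has acquired the [+nasal] feature of its neighbour.
Likewise in the remaining data: /u/ → [ũ] after /ɴ/; /ɔ/ → [ɔ̃] after /ŋ/; /i/ → [ĩ] after /ɲ/ — each time a vowel is nasalised next to a preceding nasal.
No change occurs in [kasu], [ʎɪθovi] because the vowel at the boundary is adjacent to an oral consonant, not a nasal (/u/ next to /s/; /o/ next to /θ/).
Because the conditioning nasal is to the left of the vowel that changes, the process is progressive (perseverative).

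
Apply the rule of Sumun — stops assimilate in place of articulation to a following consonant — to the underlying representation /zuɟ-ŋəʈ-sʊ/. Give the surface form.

[zugŋətsʊ]

/ɟ/ is a voiced palatal stop. The following trigger /ŋ/ is velar, so /ɟ/ must become velar as well.
Changing only its place to velar gives [g] — the voiced velar stop.
The same rule applies at the second boundary: /ʈ/ → [t] next to /s/.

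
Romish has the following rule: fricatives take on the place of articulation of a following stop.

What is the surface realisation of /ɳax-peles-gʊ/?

The rule targets /x/ (voiceless velar fricative), which sits before the trigger /p/ (bilabial).
A voiceless bilabial fricative is [ɸ], so the surface segment is [ɸ].
At the second juncture, /s/ likewise becomes [x] adjacent to /g/.

[ɳaɸpelexgʊ]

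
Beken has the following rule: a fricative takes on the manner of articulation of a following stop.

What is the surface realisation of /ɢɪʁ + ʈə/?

/ʁ/ is a voiced uvular fricative. The following trigger /ʈ/ is a stop, so /ʁ/ must become a stop as well.
The voiced uvular stop is [ɢ], so /ʁ/ → [ɢ].

[ɢɪɢʈə]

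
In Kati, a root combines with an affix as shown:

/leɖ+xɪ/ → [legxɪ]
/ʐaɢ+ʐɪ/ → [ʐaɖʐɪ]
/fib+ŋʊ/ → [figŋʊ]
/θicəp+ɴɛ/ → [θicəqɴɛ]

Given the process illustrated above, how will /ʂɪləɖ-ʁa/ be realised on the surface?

The data show regressive place assimilation: /ɖ/ → [g] before /x/; /ɢ/ → [ɖ] before /ʐ/; /b/ → [g] before /ŋ/; /p/ → [q] before /ɴ/. In each pair only place changes, matching the following consonant, while manner and voice stay constant.
The rule targets /ɖ/ (voiced retroflex stop), which sits before the trigger /ʁ/ (uvular).
Changing only its place to uvular gives [ɢ] — the voiced uvular stop.

[ʂɪləɢʁa]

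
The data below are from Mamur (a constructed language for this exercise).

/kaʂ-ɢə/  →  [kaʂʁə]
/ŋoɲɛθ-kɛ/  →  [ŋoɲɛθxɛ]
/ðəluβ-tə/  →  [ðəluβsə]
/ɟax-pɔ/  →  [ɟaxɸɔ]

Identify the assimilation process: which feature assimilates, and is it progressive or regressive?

Underlying /ɢ/ is realised as [ʁ] next to /ʂ/; /ʂ/ itself does not change.
The change stop → fricative matches the manner of the preceding /ʂ/, identifying this as manner assimilation.
Place and voice are unchanged, so the assimilation is partial, not total.
The same holds elsewhere in the data: /k/ → [x] after /θ/ (stop → fricative, matching a fricative); /t/ → [s] after /β/ (stop → fricative, matching a fricative); /p/ → [ɸ] after /x/ (stop → fricative, matching a fricative) — only manner changes, and always toward the preceding segment.
Since the segment that changes follows the conditioning segment, the assimilation is progressive.

progressive manner assimilation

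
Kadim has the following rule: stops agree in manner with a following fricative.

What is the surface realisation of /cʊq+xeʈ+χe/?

[cʊχxeʂχe]

/q/ is a voiceless uvular stop. The following trigger /x/ is a fricative, so /q/ must become a fricative as well.
Changing only its manner to fricative gives [χ] — the voiceless uvular fricative.
At the second juncture, /ʈ/ likewise becomes [ʂ] adjacent to /χ/.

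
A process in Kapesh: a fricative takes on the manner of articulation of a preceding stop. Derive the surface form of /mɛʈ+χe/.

[mɛʈqe]

/χ/ is a voiceless uvular fricative. The preceding trigger /ʈ/ is a stop, so /χ/ must become a stop as well.
The voiceless uvular stop is [q], so /χ/ → [q].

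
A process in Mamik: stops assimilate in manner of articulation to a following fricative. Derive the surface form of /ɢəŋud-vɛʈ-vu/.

[ɢəŋuzvɛʂvu]

The rule targets /d/ (voiced alveolar stop), which sits before the trigger /v/ (fricative).
A voiced alveolar fricative is [z], so the surface segment is [z].
At the second juncture, /ʈ/ likewise becomes [ʂ] adjacent to /v/.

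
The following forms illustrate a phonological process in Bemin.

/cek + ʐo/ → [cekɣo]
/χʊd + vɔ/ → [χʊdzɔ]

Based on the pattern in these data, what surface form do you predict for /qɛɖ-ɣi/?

The data show progressive place assimilation: /ʐ/ → [ɣ] after /k/; /v/ → [z] after /d/. In each pair only place changes, matching the preceding consonant, while manner and voice stay constant.
The rule targets /ɣ/ (voiced velar fricative), which sits after the trigger /ɖ/ (retroflex).
Changing only its place to retroflex gives [ʐ] — the voiced retroflex fricative.

[qɛɖʐi]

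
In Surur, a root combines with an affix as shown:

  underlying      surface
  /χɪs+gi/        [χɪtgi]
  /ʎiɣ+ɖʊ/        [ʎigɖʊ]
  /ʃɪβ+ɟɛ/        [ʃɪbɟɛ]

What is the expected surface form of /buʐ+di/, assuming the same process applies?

[buɖdi]

The data show regressive manner assimilation: /s/ → [t] before /g/; /ɣ/ → [g] before /ɖ/; /β/ → [b] before /ɟ/. In each pair only manner changes, matching the following consonant, while place and voice stay constant.
/ʐ/ is a voiced retroflex fricative. The following trigger /d/ is a stop, so /ʐ/ must become a stop as well.
The voiced retroflex stop is [ɖ], so /ʐ/ → [ɖ].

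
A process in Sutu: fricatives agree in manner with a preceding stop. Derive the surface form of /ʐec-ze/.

The rule targets /z/ (voiced alveolar fricative), which sits after the trigger /c/ (stop).
Changing only its manner to stop gives [d] — the voiced alveolar stop.

[ʐecde]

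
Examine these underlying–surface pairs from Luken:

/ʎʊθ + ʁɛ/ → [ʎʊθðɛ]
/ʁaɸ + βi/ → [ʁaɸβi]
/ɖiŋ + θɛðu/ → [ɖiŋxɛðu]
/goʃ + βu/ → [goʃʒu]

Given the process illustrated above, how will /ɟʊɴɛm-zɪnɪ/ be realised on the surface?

The data show progressive place assimilation: /ʁ/ → [ð] after /θ/; /θ/ → [x] after /ŋ/; /β/ → [ʒ] after /ʃ/. In each pair only place changes, matching the preceding consonant, while manner and voice stay constant.
No alternation appears in [ʁaɸβi]: there the adjacent consonants already agree in place (/β/ and /ɸ/ are both bilabial), so this form is consistent with the same rule.
The rule targets /z/ (voiced alveolar fricative), which sits after the trigger /m/ (bilabial).
A voiced bilabial fricative is [β], so the surface segment is [β].

[ɟʊɴɛmβɪnɪ]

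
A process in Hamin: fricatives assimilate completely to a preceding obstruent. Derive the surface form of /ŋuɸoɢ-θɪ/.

[ŋuɸoɢɢɪ]

/θ/ is the segment targeted by the rule; it sits immediately after /ɢ/, so it assimilates completely and surfaces as [ɢ].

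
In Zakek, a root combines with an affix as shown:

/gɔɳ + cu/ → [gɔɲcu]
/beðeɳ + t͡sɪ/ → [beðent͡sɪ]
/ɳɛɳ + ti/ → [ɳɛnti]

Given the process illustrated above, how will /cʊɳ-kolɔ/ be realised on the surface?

The data show regressive place assimilation: /ɳ/ → [ɲ] before /c/; /ɳ/ → [n] before /t͡s/; /ɳ/ → [n] before /t/. In each pair only place changes, matching the following consonant, while manner and voice stay constant.
/ɳ/ is a voiced retroflex nasal. The following trigger /k/ is velar, so /ɳ/ must become velar as well.
The voiced velar nasal is [ŋ], so /ɳ/ → [ŋ].

[cʊŋkolɔ]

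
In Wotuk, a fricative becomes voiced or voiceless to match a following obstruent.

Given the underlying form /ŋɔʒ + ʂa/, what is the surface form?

[ŋɔʃʂa]

The rule targets /ʒ/ (voiced postalveolar fricative), which sits before the trigger /ʂ/ (voiceless).
The voiceless postalveolar fricative is [ʃ], so /ʒ/ → [ʃ].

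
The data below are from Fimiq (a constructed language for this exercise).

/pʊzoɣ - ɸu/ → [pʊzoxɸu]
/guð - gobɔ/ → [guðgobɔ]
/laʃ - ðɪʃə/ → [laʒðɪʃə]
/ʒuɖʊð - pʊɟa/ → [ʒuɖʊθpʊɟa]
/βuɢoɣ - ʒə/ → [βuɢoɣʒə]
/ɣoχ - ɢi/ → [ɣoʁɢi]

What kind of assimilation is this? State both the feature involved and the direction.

regressive voicing assimilation

Underlying /ɣ/ is realised as [x] next to /ɸ/; /ɸ/ itself does not change.
/ɣ/ is voiced while /ɸ/ is voiceless; the output [x] is voiceless, matching the trigger — so the feature that spreads is voicing.
Place and manner are unchanged, so the assimilation is partial, not total.
Checking the remaining alternations: /ʃ/ → [ʒ] before /ð/ (voiceless → voiced, matching voiced); /ð/ → [θ] before /p/ (voiced → voiceless, matching voiceless); /χ/ → [ʁ] before /ɢ/ (voiceless → voiced, matching voiced) — only voicing changes, and always toward the following segment.
No alternation appears in [guðgobɔ], [βuɢoɣʒə]: there the adjacent consonants already agree in voicing (/ð/ and /g/ are both voiced; /ɣ/ and /ʒ/ are both voiced), so these forms are consistent with the same rule.
The trigger is the following segment, so the direction is regressive (anticipatory).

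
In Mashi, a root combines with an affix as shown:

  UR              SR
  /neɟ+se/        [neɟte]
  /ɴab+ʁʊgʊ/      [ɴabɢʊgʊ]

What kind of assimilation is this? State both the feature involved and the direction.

Comparing underlying and surface forms, /s/ → [t] is the alternation; the neighbouring /ɟ/ is constant.
/s/ is a fricative while /ɟ/ is a stop; the output [t] is a stop, matching the trigger — so the feature that spreads is manner.
Place and voice are unchanged, so the assimilation is partial, not total.
Checking the remaining alternation: /ʁ/ → [ɢ] after /b/ (fricative → stop, matching a stop) — only manner changes, and always toward the preceding segment.
Since the segment that changes follows the conditioning segment, the assimilation is progressive.

progressive manner assimilation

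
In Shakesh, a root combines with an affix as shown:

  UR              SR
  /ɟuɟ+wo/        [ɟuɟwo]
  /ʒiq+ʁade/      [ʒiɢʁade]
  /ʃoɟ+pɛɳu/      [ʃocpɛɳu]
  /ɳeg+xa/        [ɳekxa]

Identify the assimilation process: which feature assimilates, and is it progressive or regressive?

The segment that alternates is /q/, which surfaces as [ɢ] when adjacent to /ʁ/.
/q/ is voiceless while /ʁ/ is voiced; the output [ɢ] is voiced, matching the trigger — so the feature that spreads is voicing.
Place and manner are unchanged, so the assimilation is partial, not total.
Checking the remaining alternations: /ɟ/ → [c] before /p/ (voiced → voiceless, matching voiceless); /g/ → [k] before /x/ (voiced → voiceless, matching voiceless) — only voicing changes, and always toward the following segment.
No alternation appears in [ɟuɟwo]: there the adjacent consonants already agree in voicing (/ɟ/ and /w/ are both voiced), so this form is consistent with the same rule.
The trigger is the following segment, so the direction is regressive (anticipatory).

regressive voicing assimilation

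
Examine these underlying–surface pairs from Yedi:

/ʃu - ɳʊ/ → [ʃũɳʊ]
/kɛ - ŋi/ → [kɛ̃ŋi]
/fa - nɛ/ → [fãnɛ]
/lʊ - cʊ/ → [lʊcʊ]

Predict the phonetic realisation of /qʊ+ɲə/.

[qʊ̃ɲə]

The data show regressive nasality assimilation (vowel nasalisation): /u/ → [ũ] before /ɳ/; /ɛ/ → [ɛ̃] before /ŋ/; /a/ → [ã] before /n/ — a vowel is nasalised by an immediately following nasal consonant.
No change occurs in [lʊcʊ] because the vowel at the boundary is adjacent to an oral consonant, not a nasal (/ʊ/ next to /c/).
The vowel /ʊ/ is adjacent to the following nasal /ɲ/, so it acquires [+nasal] and surfaces as [ʊ̃].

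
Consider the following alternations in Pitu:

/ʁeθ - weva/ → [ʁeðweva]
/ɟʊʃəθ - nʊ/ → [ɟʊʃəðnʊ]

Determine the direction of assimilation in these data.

regressive

The segment that alternates is /θ/, which surfaces as [ð] when adjacent to /w/.
The change voiceless → voiced matches the voicing of the following /w/, identifying this as voicing assimilation.
Checking the remaining alternation: /θ/ → [ð] before /n/ (voiceless → voiced, matching voiced) — only voicing changes, and always toward the following segment.
The trigger is the following segment, so the direction is regressive (anticipatory).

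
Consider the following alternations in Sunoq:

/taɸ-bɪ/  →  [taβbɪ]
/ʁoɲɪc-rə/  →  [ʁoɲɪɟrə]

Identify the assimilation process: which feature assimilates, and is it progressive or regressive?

Comparing underlying and surface forms, /ɸ/ → [β] is the alternation; the neighbouring /b/ is constant.
/ɸ/ is voiceless while /b/ is voiced; the output [β] is voiced, matching the trigger — so the feature that spreads is voicing.
Place and manner are unchanged, so the assimilation is partial, not total.
Checking the remaining alternation: /c/ → [ɟ] before /r/ (voiceless → voiced, matching voiced) — only voicing changes, and always toward the following segment.
The trigger is the following segment, so the direction is regressive (anticipatory).

regressive voicing assimilation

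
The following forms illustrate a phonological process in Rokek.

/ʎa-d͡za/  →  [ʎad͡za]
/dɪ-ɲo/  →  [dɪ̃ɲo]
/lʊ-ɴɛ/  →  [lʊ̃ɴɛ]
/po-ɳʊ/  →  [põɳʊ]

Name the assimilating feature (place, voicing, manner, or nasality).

nasality

The vowel /ɪ/ surfaces as nasalised [ɪ̃] next to the following nasal /ɲ/ — it has acquired the [+nasal] feature of its neighbour.
Likewise in the remaining data: /ʊ/ → [ʊ̃] before /ɴ/; /o/ → [õ] before /ɳ/ — each time a vowel is nasalised next to a following nasal.
No change occurs in [ʎad͡za] because the vowel at the boundary is adjacent to an oral consonant, not a nasal (/a/ next to /d͡z/).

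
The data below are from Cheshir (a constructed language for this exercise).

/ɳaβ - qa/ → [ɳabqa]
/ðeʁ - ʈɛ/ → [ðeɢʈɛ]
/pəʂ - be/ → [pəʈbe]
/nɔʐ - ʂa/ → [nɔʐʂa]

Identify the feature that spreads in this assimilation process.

manner

Underlying /β/ is realised as [b] next to /q/; /q/ itself does not change.
/β/ is a fricative while /q/ is a stop; the output [b] is a stop, matching the trigger — so the feature that spreads is manner.
The same holds elsewhere in the data: /ʁ/ → [ɢ] before /ʈ/ (fricative → stop, matching a stop); /ʂ/ → [ʈ] before /b/ (fricative → stop, matching a stop) — only manner changes, and always toward the following segment.
No alternation appears in [nɔʐʂa]: there the adjacent consonants already agree in manner (/ʐ/ and /ʂ/ are both fricatives), so this form is consistent with the same rule.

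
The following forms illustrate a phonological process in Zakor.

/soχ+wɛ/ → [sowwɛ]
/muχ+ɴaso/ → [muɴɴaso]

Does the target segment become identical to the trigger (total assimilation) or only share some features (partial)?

Comparing underlying and surface forms, /χ/ → [w] is the alternation; the neighbouring /w/ is constant.
The output [w] is identical to the trigger /w/ — every feature (place, manner, voicing) has been copied — so this is total assimilation.
The remaining alternation confirms this: /χ/ → [ɴ] before /ɴ/ — in each case the output is a copy of the following consonant.

total assimilation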